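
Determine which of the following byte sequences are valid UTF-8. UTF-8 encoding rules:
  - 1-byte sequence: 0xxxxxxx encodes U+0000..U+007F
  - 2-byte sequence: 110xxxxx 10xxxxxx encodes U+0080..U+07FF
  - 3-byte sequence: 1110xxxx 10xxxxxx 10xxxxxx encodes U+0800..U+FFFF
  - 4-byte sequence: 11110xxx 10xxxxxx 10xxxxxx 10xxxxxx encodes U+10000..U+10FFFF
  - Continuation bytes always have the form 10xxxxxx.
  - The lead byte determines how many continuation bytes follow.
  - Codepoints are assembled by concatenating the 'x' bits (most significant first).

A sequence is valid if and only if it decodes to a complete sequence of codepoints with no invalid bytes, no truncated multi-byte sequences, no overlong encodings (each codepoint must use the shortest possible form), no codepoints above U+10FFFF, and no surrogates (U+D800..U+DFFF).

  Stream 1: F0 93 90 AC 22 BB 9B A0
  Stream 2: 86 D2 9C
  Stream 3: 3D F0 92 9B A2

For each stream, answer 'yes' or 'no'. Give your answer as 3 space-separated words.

Stream 1: error at byte offset 5. INVALID
Stream 2: error at byte offset 0. INVALID
Stream 3: decodes cleanly. VALID

Answer: no no yes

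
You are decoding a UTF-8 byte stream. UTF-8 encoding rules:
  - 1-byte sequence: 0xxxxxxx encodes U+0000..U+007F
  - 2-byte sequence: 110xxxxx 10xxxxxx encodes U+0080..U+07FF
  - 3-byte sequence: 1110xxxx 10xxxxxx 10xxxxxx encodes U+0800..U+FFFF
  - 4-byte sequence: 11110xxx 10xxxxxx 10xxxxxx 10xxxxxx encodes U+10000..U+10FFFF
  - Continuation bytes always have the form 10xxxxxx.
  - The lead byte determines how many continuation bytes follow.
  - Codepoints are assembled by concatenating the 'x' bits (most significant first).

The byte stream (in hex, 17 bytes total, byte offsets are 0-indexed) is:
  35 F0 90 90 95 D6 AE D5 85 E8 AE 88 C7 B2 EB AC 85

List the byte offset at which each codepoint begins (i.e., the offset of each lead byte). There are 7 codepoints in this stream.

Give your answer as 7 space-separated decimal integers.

Answer: 0 1 5 7 9 12 14

Derivation:
Byte[0]=35: 1-byte ASCII. cp=U+0035
Byte[1]=F0: 4-byte lead, need 3 cont bytes. acc=0x0
Byte[2]=90: continuation. acc=(acc<<6)|0x10=0x10
Byte[3]=90: continuation. acc=(acc<<6)|0x10=0x410
Byte[4]=95: continuation. acc=(acc<<6)|0x15=0x10415
Completed: cp=U+10415 (starts at byte 1)
Byte[5]=D6: 2-byte lead, need 1 cont bytes. acc=0x16
Byte[6]=AE: continuation. acc=(acc<<6)|0x2E=0x5AE
Completed: cp=U+05AE (starts at byte 5)
Byte[7]=D5: 2-byte lead, need 1 cont bytes. acc=0x15
Byte[8]=85: continuation. acc=(acc<<6)|0x05=0x545
Completed: cp=U+0545 (starts at byte 7)
Byte[9]=E8: 3-byte lead, need 2 cont bytes. acc=0x8
Byte[10]=AE: continuation. acc=(acc<<6)|0x2E=0x22E
Byte[11]=88: continuation. acc=(acc<<6)|0x08=0x8B88
Completed: cp=U+8B88 (starts at byte 9)
Byte[12]=C7: 2-byte lead, need 1 cont bytes. acc=0x7
Byte[13]=B2: continuation. acc=(acc<<6)|0x32=0x1F2
Completed: cp=U+01F2 (starts at byte 12)
Byte[14]=EB: 3-byte lead, need 2 cont bytes. acc=0xB
Byte[15]=AC: continuation. acc=(acc<<6)|0x2C=0x2EC
Byte[16]=85: continuation. acc=(acc<<6)|0x05=0xBB05
Completed: cp=U+BB05 (starts at byte 14)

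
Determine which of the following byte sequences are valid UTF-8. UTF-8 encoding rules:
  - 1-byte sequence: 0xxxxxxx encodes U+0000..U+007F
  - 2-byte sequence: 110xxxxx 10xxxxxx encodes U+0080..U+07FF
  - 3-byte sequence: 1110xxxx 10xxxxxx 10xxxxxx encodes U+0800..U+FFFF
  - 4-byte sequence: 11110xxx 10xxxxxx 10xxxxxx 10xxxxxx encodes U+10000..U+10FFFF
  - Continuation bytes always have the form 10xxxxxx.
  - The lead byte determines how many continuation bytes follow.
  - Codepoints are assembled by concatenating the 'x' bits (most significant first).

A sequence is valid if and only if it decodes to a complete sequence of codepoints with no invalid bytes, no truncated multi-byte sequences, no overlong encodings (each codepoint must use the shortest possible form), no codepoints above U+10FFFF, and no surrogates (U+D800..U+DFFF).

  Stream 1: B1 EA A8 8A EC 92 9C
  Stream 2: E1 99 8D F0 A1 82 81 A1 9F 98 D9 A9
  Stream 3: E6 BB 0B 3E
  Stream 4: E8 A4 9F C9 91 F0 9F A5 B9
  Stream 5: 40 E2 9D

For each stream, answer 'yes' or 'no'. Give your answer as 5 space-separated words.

Answer: no no no yes no

Derivation:
Stream 1: error at byte offset 0. INVALID
Stream 2: error at byte offset 7. INVALID
Stream 3: error at byte offset 2. INVALID
Stream 4: decodes cleanly. VALID
Stream 5: error at byte offset 3. INVALID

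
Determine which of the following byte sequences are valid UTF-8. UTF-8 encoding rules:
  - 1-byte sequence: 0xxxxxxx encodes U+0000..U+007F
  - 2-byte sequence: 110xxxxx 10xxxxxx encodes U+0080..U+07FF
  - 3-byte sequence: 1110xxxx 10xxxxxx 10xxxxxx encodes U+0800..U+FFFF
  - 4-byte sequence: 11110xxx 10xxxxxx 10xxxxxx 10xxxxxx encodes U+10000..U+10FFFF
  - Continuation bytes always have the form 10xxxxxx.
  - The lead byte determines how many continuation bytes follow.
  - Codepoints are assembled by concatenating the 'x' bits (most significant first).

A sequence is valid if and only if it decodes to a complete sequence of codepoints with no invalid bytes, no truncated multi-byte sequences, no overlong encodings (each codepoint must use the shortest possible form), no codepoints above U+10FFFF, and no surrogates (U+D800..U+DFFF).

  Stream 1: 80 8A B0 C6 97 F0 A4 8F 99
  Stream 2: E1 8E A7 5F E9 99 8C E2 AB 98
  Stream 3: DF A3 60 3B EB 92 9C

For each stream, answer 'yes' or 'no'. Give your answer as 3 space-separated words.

Answer: no yes yes

Derivation:
Stream 1: error at byte offset 0. INVALID
Stream 2: decodes cleanly. VALID
Stream 3: decodes cleanly. VALID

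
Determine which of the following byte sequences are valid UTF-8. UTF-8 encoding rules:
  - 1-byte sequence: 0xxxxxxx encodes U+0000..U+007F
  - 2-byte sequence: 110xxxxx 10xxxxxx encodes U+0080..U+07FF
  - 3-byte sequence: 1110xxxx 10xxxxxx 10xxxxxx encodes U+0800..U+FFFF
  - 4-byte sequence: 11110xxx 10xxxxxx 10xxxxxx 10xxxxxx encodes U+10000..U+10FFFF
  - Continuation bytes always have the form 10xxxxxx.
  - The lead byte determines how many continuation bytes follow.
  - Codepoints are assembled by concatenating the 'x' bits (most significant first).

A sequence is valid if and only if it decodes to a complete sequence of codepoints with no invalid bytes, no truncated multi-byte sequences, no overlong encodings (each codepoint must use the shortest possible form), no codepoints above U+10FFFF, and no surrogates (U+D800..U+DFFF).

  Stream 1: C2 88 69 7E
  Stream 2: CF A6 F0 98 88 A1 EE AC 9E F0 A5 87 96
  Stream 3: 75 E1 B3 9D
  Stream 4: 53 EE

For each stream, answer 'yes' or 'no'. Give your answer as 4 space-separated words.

Stream 1: decodes cleanly. VALID
Stream 2: decodes cleanly. VALID
Stream 3: decodes cleanly. VALID
Stream 4: error at byte offset 2. INVALID

Answer: yes yes yes no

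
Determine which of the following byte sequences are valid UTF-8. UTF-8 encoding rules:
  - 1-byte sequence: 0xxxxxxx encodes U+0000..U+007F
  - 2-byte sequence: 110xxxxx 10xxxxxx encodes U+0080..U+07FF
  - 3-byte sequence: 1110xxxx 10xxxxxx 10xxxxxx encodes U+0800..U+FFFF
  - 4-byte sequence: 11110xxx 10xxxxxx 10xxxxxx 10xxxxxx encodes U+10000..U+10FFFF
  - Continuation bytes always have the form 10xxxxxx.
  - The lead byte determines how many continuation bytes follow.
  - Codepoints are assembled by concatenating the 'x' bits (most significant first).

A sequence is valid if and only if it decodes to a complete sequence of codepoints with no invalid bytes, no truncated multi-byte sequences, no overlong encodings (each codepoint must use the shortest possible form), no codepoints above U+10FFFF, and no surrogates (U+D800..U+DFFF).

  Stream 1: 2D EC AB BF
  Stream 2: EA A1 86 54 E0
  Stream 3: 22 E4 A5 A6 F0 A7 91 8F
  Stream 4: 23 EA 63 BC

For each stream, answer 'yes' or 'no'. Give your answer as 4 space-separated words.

Answer: yes no yes no

Derivation:
Stream 1: decodes cleanly. VALID
Stream 2: error at byte offset 5. INVALID
Stream 3: decodes cleanly. VALID
Stream 4: error at byte offset 2. INVALID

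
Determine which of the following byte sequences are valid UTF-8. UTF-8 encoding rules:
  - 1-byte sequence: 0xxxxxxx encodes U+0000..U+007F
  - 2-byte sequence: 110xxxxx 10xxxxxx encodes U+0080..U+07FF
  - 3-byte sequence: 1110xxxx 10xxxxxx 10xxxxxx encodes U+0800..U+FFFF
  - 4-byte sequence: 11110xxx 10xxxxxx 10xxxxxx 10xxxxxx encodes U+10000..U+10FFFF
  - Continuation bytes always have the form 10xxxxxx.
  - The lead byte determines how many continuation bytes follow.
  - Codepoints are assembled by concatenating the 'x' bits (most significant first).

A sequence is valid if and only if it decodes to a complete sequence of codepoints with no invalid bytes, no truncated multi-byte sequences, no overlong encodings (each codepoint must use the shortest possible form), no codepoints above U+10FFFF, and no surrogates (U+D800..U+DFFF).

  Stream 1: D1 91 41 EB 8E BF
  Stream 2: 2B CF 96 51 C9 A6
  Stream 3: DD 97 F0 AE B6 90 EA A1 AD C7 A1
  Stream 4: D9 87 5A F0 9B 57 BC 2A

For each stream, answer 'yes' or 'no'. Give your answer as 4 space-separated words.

Stream 1: decodes cleanly. VALID
Stream 2: decodes cleanly. VALID
Stream 3: decodes cleanly. VALID
Stream 4: error at byte offset 5. INVALID

Answer: yes yes yes no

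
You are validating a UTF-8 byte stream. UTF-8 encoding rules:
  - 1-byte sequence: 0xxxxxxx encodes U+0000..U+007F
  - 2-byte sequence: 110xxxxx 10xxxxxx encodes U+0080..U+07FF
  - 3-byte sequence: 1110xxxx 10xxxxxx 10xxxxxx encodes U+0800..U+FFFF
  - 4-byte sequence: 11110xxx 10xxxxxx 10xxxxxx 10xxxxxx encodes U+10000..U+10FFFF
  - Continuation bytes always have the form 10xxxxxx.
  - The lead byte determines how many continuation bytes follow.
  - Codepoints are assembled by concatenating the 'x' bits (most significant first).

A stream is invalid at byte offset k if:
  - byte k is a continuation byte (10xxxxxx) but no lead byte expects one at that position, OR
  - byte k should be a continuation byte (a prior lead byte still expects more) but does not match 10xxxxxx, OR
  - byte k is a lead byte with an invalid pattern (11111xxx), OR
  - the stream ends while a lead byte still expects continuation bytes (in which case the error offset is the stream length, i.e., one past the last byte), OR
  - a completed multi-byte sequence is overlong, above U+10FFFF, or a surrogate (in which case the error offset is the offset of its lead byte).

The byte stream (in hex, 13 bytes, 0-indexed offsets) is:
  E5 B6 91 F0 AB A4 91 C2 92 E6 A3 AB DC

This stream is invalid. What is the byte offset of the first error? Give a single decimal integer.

Byte[0]=E5: 3-byte lead, need 2 cont bytes. acc=0x5
Byte[1]=B6: continuation. acc=(acc<<6)|0x36=0x176
Byte[2]=91: continuation. acc=(acc<<6)|0x11=0x5D91
Completed: cp=U+5D91 (starts at byte 0)
Byte[3]=F0: 4-byte lead, need 3 cont bytes. acc=0x0
Byte[4]=AB: continuation. acc=(acc<<6)|0x2B=0x2B
Byte[5]=A4: continuation. acc=(acc<<6)|0x24=0xAE4
Byte[6]=91: continuation. acc=(acc<<6)|0x11=0x2B911
Completed: cp=U+2B911 (starts at byte 3)
Byte[7]=C2: 2-byte lead, need 1 cont bytes. acc=0x2
Byte[8]=92: continuation. acc=(acc<<6)|0x12=0x92
Completed: cp=U+0092 (starts at byte 7)
Byte[9]=E6: 3-byte lead, need 2 cont bytes. acc=0x6
Byte[10]=A3: continuation. acc=(acc<<6)|0x23=0x1A3
Byte[11]=AB: continuation. acc=(acc<<6)|0x2B=0x68EB
Completed: cp=U+68EB (starts at byte 9)
Byte[12]=DC: 2-byte lead, need 1 cont bytes. acc=0x1C
Byte[13]: stream ended, expected continuation. INVALID

Answer: 13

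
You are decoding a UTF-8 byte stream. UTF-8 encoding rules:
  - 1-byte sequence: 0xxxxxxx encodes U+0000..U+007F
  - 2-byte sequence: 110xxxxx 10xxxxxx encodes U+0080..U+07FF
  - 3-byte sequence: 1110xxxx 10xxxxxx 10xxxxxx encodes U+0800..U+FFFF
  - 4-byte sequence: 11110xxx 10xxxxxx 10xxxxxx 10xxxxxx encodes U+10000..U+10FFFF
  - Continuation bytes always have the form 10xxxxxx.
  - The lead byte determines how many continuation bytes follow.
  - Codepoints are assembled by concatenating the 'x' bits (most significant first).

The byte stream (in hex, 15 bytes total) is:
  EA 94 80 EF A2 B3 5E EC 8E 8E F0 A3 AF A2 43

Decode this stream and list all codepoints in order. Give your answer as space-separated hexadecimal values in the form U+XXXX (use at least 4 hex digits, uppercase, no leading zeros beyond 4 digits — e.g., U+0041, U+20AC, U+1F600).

Answer: U+A500 U+F8B3 U+005E U+C38E U+23BE2 U+0043

Derivation:
Byte[0]=EA: 3-byte lead, need 2 cont bytes. acc=0xA
Byte[1]=94: continuation. acc=(acc<<6)|0x14=0x294
Byte[2]=80: continuation. acc=(acc<<6)|0x00=0xA500
Completed: cp=U+A500 (starts at byte 0)
Byte[3]=EF: 3-byte lead, need 2 cont bytes. acc=0xF
Byte[4]=A2: continuation. acc=(acc<<6)|0x22=0x3E2
Byte[5]=B3: continuation. acc=(acc<<6)|0x33=0xF8B3
Completed: cp=U+F8B3 (starts at byte 3)
Byte[6]=5E: 1-byte ASCII. cp=U+005E
Byte[7]=EC: 3-byte lead, need 2 cont bytes. acc=0xC
Byte[8]=8E: continuation. acc=(acc<<6)|0x0E=0x30E
Byte[9]=8E: continuation. acc=(acc<<6)|0x0E=0xC38E
Completed: cp=U+C38E (starts at byte 7)
Byte[10]=F0: 4-byte lead, need 3 cont bytes. acc=0x0
Byte[11]=A3: continuation. acc=(acc<<6)|0x23=0x23
Byte[12]=AF: continuation. acc=(acc<<6)|0x2F=0x8EF
Byte[13]=A2: continuation. acc=(acc<<6)|0x22=0x23BE2
Completed: cp=U+23BE2 (starts at byte 10)
Byte[14]=43: 1-byte ASCII. cp=U+0043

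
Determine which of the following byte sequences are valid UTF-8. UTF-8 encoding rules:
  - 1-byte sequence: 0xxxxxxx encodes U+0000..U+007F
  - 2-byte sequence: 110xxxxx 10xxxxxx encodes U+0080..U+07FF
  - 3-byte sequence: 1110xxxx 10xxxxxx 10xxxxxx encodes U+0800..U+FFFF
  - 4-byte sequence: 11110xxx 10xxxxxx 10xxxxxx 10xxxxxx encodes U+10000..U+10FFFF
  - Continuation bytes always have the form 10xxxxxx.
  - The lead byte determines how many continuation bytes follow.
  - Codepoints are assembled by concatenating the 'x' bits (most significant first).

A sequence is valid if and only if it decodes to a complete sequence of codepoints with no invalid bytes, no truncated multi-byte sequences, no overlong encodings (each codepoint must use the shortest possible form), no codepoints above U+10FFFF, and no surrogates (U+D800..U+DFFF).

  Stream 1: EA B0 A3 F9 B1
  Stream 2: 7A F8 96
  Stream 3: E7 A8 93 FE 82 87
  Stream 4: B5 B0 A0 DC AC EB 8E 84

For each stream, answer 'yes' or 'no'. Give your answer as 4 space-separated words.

Stream 1: error at byte offset 3. INVALID
Stream 2: error at byte offset 1. INVALID
Stream 3: error at byte offset 3. INVALID
Stream 4: error at byte offset 0. INVALID

Answer: no no no no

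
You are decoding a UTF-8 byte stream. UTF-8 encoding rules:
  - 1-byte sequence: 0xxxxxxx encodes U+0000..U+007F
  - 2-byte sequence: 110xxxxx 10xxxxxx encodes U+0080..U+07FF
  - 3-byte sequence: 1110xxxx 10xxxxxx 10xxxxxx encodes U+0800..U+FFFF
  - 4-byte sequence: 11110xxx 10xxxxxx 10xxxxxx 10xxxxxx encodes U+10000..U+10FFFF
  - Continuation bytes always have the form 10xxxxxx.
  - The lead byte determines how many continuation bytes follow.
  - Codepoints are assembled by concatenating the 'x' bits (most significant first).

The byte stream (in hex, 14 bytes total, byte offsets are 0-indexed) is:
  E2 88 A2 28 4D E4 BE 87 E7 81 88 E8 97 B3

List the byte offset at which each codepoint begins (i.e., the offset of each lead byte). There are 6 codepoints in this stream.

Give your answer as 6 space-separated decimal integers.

Answer: 0 3 4 5 8 11

Derivation:
Byte[0]=E2: 3-byte lead, need 2 cont bytes. acc=0x2
Byte[1]=88: continuation. acc=(acc<<6)|0x08=0x88
Byte[2]=A2: continuation. acc=(acc<<6)|0x22=0x2222
Completed: cp=U+2222 (starts at byte 0)
Byte[3]=28: 1-byte ASCII. cp=U+0028
Byte[4]=4D: 1-byte ASCII. cp=U+004D
Byte[5]=E4: 3-byte lead, need 2 cont bytes. acc=0x4
Byte[6]=BE: continuation. acc=(acc<<6)|0x3E=0x13E
Byte[7]=87: continuation. acc=(acc<<6)|0x07=0x4F87
Completed: cp=U+4F87 (starts at byte 5)
Byte[8]=E7: 3-byte lead, need 2 cont bytes. acc=0x7
Byte[9]=81: continuation. acc=(acc<<6)|0x01=0x1C1
Byte[10]=88: continuation. acc=(acc<<6)|0x08=0x7048
Completed: cp=U+7048 (starts at byte 8)
Byte[11]=E8: 3-byte lead, need 2 cont bytes. acc=0x8
Byte[12]=97: continuation. acc=(acc<<6)|0x17=0x217
Byte[13]=B3: continuation. acc=(acc<<6)|0x33=0x85F3
Completed: cp=U+85F3 (starts at byte 11)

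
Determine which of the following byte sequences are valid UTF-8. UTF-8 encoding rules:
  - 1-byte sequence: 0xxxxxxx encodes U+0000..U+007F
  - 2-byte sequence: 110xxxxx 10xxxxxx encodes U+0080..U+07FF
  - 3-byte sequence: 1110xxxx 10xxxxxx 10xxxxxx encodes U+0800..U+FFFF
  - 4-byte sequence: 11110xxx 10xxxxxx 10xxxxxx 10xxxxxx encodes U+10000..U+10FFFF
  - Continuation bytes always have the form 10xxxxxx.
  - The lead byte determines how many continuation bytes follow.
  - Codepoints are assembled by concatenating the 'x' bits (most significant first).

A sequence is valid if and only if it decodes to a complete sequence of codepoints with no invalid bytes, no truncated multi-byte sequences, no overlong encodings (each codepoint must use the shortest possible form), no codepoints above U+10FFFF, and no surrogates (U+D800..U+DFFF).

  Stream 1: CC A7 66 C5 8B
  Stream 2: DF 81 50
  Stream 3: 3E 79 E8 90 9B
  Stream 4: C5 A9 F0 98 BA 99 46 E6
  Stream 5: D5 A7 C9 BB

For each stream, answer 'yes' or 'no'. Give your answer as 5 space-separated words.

Answer: yes yes yes no yes

Derivation:
Stream 1: decodes cleanly. VALID
Stream 2: decodes cleanly. VALID
Stream 3: decodes cleanly. VALID
Stream 4: error at byte offset 8. INVALID
Stream 5: decodes cleanly. VALID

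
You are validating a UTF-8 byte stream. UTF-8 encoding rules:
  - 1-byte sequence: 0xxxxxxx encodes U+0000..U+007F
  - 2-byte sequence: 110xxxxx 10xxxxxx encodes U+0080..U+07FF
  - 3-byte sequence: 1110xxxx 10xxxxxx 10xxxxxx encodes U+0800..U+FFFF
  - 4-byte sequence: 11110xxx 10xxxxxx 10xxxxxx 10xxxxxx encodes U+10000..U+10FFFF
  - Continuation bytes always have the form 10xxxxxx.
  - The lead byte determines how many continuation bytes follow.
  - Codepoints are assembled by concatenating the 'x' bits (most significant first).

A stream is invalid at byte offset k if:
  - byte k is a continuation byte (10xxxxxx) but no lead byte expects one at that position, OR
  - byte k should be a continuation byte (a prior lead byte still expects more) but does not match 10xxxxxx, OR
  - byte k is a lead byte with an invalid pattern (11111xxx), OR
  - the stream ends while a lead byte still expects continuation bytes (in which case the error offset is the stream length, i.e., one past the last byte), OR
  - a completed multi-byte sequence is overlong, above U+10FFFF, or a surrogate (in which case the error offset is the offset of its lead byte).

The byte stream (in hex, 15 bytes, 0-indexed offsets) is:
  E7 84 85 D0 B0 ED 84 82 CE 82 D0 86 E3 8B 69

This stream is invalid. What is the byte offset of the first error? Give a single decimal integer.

Byte[0]=E7: 3-byte lead, need 2 cont bytes. acc=0x7
Byte[1]=84: continuation. acc=(acc<<6)|0x04=0x1C4
Byte[2]=85: continuation. acc=(acc<<6)|0x05=0x7105
Completed: cp=U+7105 (starts at byte 0)
Byte[3]=D0: 2-byte lead, need 1 cont bytes. acc=0x10
Byte[4]=B0: continuation. acc=(acc<<6)|0x30=0x430
Completed: cp=U+0430 (starts at byte 3)
Byte[5]=ED: 3-byte lead, need 2 cont bytes. acc=0xD
Byte[6]=84: continuation. acc=(acc<<6)|0x04=0x344
Byte[7]=82: continuation. acc=(acc<<6)|0x02=0xD102
Completed: cp=U+D102 (starts at byte 5)
Byte[8]=CE: 2-byte lead, need 1 cont bytes. acc=0xE
Byte[9]=82: continuation. acc=(acc<<6)|0x02=0x382
Completed: cp=U+0382 (starts at byte 8)
Byte[10]=D0: 2-byte lead, need 1 cont bytes. acc=0x10
Byte[11]=86: continuation. acc=(acc<<6)|0x06=0x406
Completed: cp=U+0406 (starts at byte 10)
Byte[12]=E3: 3-byte lead, need 2 cont bytes. acc=0x3
Byte[13]=8B: continuation. acc=(acc<<6)|0x0B=0xCB
Byte[14]=69: expected 10xxxxxx continuation. INVALID

Answer: 14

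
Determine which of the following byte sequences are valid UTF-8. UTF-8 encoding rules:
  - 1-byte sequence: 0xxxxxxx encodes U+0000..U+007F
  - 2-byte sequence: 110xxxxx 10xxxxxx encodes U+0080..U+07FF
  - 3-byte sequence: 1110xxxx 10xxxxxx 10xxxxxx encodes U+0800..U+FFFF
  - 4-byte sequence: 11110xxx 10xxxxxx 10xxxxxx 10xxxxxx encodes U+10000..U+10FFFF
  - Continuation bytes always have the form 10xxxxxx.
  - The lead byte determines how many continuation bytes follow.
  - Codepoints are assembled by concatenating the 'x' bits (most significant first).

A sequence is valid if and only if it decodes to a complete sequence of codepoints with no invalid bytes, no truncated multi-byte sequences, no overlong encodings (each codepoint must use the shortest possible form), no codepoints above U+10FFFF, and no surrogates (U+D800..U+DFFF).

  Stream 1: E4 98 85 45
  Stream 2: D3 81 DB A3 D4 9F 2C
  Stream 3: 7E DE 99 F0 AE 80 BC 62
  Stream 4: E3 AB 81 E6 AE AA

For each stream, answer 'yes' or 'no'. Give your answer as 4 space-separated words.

Stream 1: decodes cleanly. VALID
Stream 2: decodes cleanly. VALID
Stream 3: decodes cleanly. VALID
Stream 4: decodes cleanly. VALID

Answer: yes yes yes yes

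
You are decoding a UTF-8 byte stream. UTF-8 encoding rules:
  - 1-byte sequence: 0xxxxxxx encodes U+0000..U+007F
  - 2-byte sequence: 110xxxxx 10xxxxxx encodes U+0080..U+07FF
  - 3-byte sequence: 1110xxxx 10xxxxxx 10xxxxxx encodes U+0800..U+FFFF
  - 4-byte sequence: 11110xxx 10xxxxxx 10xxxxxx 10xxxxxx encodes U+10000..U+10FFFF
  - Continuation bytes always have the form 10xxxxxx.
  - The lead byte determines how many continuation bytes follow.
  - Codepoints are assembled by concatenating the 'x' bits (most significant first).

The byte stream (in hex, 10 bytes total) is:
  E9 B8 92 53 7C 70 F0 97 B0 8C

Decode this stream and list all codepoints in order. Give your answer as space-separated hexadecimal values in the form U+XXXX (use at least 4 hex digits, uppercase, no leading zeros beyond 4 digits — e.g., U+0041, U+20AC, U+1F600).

Answer: U+9E12 U+0053 U+007C U+0070 U+17C0C

Derivation:
Byte[0]=E9: 3-byte lead, need 2 cont bytes. acc=0x9
Byte[1]=B8: continuation. acc=(acc<<6)|0x38=0x278
Byte[2]=92: continuation. acc=(acc<<6)|0x12=0x9E12
Completed: cp=U+9E12 (starts at byte 0)
Byte[3]=53: 1-byte ASCII. cp=U+0053
Byte[4]=7C: 1-byte ASCII. cp=U+007C
Byte[5]=70: 1-byte ASCII. cp=U+0070
Byte[6]=F0: 4-byte lead, need 3 cont bytes. acc=0x0
Byte[7]=97: continuation. acc=(acc<<6)|0x17=0x17
Byte[8]=B0: continuation. acc=(acc<<6)|0x30=0x5F0
Byte[9]=8C: continuation. acc=(acc<<6)|0x0C=0x17C0C
Completed: cp=U+17C0C (starts at byte 6)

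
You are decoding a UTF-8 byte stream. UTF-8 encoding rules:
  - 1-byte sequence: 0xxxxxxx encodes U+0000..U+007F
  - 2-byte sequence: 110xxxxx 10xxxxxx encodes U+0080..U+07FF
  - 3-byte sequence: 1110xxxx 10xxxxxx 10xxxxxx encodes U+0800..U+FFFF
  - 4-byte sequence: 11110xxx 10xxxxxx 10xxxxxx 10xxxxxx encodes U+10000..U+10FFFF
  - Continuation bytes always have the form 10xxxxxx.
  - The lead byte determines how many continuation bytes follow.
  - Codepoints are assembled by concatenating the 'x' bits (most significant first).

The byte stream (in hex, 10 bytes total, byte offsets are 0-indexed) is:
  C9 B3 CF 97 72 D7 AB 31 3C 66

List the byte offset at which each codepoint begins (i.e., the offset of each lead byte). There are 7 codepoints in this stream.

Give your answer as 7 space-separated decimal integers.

Byte[0]=C9: 2-byte lead, need 1 cont bytes. acc=0x9
Byte[1]=B3: continuation. acc=(acc<<6)|0x33=0x273
Completed: cp=U+0273 (starts at byte 0)
Byte[2]=CF: 2-byte lead, need 1 cont bytes. acc=0xF
Byte[3]=97: continuation. acc=(acc<<6)|0x17=0x3D7
Completed: cp=U+03D7 (starts at byte 2)
Byte[4]=72: 1-byte ASCII. cp=U+0072
Byte[5]=D7: 2-byte lead, need 1 cont bytes. acc=0x17
Byte[6]=AB: continuation. acc=(acc<<6)|0x2B=0x5EB
Completed: cp=U+05EB (starts at byte 5)
Byte[7]=31: 1-byte ASCII. cp=U+0031
Byte[8]=3C: 1-byte ASCII. cp=U+003C
Byte[9]=66: 1-byte ASCII. cp=U+0066

Answer: 0 2 4 5 7 8 9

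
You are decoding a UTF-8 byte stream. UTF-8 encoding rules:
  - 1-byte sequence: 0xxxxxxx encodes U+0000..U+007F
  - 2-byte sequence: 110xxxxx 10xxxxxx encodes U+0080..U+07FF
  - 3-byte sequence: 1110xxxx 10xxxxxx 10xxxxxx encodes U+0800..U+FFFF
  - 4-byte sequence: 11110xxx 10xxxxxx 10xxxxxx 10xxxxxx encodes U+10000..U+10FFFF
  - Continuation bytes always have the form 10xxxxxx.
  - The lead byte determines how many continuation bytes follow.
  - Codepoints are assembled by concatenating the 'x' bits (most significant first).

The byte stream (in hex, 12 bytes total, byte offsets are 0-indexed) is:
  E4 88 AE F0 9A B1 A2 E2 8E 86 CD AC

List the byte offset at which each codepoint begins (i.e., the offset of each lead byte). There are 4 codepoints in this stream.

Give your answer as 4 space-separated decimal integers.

Answer: 0 3 7 10

Derivation:
Byte[0]=E4: 3-byte lead, need 2 cont bytes. acc=0x4
Byte[1]=88: continuation. acc=(acc<<6)|0x08=0x108
Byte[2]=AE: continuation. acc=(acc<<6)|0x2E=0x422E
Completed: cp=U+422E (starts at byte 0)
Byte[3]=F0: 4-byte lead, need 3 cont bytes. acc=0x0
Byte[4]=9A: continuation. acc=(acc<<6)|0x1A=0x1A
Byte[5]=B1: continuation. acc=(acc<<6)|0x31=0x6B1
Byte[6]=A2: continuation. acc=(acc<<6)|0x22=0x1AC62
Completed: cp=U+1AC62 (starts at byte 3)
Byte[7]=E2: 3-byte lead, need 2 cont bytes. acc=0x2
Byte[8]=8E: continuation. acc=(acc<<6)|0x0E=0x8E
Byte[9]=86: continuation. acc=(acc<<6)|0x06=0x2386
Completed: cp=U+2386 (starts at byte 7)
Byte[10]=CD: 2-byte lead, need 1 cont bytes. acc=0xD
Byte[11]=AC: continuation. acc=(acc<<6)|0x2C=0x36C
Completed: cp=U+036C (starts at byte 10)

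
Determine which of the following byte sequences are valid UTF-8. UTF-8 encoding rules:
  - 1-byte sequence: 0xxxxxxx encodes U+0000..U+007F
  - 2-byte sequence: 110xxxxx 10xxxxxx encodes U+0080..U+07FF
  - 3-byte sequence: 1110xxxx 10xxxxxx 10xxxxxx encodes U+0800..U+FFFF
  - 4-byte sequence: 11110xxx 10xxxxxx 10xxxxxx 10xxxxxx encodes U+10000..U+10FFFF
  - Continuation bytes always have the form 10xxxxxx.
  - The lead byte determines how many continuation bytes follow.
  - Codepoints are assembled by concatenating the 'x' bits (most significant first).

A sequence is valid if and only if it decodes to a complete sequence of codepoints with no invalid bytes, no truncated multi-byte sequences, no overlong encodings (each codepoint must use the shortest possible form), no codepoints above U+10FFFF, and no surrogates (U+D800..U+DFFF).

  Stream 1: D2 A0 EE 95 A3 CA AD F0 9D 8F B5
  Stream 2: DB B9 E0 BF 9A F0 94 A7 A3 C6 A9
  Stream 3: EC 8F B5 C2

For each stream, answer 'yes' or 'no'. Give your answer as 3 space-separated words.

Stream 1: decodes cleanly. VALID
Stream 2: decodes cleanly. VALID
Stream 3: error at byte offset 4. INVALID

Answer: yes yes no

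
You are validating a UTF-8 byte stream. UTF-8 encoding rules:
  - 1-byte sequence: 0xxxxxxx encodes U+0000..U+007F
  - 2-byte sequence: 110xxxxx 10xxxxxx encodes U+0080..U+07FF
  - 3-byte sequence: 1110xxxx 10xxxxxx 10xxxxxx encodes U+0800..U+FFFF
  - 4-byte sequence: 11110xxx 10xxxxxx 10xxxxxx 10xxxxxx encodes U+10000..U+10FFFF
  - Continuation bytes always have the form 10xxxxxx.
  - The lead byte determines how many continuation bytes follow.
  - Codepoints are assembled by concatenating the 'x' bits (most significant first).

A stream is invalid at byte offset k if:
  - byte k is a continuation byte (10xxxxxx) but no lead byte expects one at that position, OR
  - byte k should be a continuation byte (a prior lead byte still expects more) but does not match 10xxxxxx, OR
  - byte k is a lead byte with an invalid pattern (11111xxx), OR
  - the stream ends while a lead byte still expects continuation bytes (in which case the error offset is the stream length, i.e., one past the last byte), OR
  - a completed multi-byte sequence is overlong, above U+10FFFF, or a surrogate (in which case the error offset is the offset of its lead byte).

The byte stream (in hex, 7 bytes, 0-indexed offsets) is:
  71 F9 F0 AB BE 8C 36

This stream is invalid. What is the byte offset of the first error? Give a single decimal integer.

Answer: 1

Derivation:
Byte[0]=71: 1-byte ASCII. cp=U+0071
Byte[1]=F9: INVALID lead byte (not 0xxx/110x/1110/11110)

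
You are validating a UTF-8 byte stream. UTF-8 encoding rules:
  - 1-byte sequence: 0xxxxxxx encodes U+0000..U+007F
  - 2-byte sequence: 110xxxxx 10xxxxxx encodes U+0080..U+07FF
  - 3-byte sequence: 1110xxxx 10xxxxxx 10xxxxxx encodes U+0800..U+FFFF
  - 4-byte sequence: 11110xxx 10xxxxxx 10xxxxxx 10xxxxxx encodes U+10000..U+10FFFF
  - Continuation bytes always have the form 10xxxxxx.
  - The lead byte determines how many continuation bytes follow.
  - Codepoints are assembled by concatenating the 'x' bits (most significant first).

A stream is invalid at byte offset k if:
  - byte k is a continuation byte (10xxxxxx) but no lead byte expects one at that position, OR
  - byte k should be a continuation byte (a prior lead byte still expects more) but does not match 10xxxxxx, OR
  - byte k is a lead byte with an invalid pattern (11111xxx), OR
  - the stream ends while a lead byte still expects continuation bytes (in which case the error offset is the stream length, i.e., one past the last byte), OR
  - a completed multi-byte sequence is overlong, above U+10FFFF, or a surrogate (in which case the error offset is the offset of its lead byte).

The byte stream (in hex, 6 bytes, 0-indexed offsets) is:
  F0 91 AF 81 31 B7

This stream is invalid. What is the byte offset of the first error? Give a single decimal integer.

Answer: 5

Derivation:
Byte[0]=F0: 4-byte lead, need 3 cont bytes. acc=0x0
Byte[1]=91: continuation. acc=(acc<<6)|0x11=0x11
Byte[2]=AF: continuation. acc=(acc<<6)|0x2F=0x46F
Byte[3]=81: continuation. acc=(acc<<6)|0x01=0x11BC1
Completed: cp=U+11BC1 (starts at byte 0)
Byte[4]=31: 1-byte ASCII. cp=U+0031
Byte[5]=B7: INVALID lead byte (not 0xxx/110x/1110/11110)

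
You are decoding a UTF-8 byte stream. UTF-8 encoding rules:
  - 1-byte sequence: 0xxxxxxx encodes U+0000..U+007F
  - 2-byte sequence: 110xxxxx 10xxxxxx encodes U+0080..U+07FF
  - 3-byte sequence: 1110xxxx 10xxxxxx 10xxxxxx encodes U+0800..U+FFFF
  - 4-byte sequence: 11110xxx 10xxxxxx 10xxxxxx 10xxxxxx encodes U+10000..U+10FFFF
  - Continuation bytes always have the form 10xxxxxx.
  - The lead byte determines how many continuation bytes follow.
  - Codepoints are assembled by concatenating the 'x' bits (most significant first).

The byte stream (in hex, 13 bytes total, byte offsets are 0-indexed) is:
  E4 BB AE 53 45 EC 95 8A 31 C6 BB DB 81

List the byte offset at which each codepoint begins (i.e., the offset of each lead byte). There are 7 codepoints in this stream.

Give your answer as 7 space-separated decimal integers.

Byte[0]=E4: 3-byte lead, need 2 cont bytes. acc=0x4
Byte[1]=BB: continuation. acc=(acc<<6)|0x3B=0x13B
Byte[2]=AE: continuation. acc=(acc<<6)|0x2E=0x4EEE
Completed: cp=U+4EEE (starts at byte 0)
Byte[3]=53: 1-byte ASCII. cp=U+0053
Byte[4]=45: 1-byte ASCII. cp=U+0045
Byte[5]=EC: 3-byte lead, need 2 cont bytes. acc=0xC
Byte[6]=95: continuation. acc=(acc<<6)|0x15=0x315
Byte[7]=8A: continuation. acc=(acc<<6)|0x0A=0xC54A
Completed: cp=U+C54A (starts at byte 5)
Byte[8]=31: 1-byte ASCII. cp=U+0031
Byte[9]=C6: 2-byte lead, need 1 cont bytes. acc=0x6
Byte[10]=BB: continuation. acc=(acc<<6)|0x3B=0x1BB
Completed: cp=U+01BB (starts at byte 9)
Byte[11]=DB: 2-byte lead, need 1 cont bytes. acc=0x1B
Byte[12]=81: continuation. acc=(acc<<6)|0x01=0x6C1
Completed: cp=U+06C1 (starts at byte 11)

Answer: 0 3 4 5 8 9 11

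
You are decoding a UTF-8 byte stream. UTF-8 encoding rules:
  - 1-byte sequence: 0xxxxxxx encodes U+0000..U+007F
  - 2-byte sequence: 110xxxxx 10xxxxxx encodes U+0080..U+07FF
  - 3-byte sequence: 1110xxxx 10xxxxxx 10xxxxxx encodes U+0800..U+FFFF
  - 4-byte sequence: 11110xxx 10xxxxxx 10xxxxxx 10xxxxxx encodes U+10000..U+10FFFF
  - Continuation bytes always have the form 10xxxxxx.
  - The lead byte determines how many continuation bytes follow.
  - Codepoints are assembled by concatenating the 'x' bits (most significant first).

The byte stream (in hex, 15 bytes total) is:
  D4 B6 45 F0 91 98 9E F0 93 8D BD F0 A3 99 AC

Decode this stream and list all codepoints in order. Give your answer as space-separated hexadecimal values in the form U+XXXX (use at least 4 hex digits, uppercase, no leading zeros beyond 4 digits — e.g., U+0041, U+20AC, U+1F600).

Answer: U+0536 U+0045 U+1161E U+1337D U+2366C

Derivation:
Byte[0]=D4: 2-byte lead, need 1 cont bytes. acc=0x14
Byte[1]=B6: continuation. acc=(acc<<6)|0x36=0x536
Completed: cp=U+0536 (starts at byte 0)
Byte[2]=45: 1-byte ASCII. cp=U+0045
Byte[3]=F0: 4-byte lead, need 3 cont bytes. acc=0x0
Byte[4]=91: continuation. acc=(acc<<6)|0x11=0x11
Byte[5]=98: continuation. acc=(acc<<6)|0x18=0x458
Byte[6]=9E: continuation. acc=(acc<<6)|0x1E=0x1161E
Completed: cp=U+1161E (starts at byte 3)
Byte[7]=F0: 4-byte lead, need 3 cont bytes. acc=0x0
Byte[8]=93: continuation. acc=(acc<<6)|0x13=0x13
Byte[9]=8D: continuation. acc=(acc<<6)|0x0D=0x4CD
Byte[10]=BD: continuation. acc=(acc<<6)|0x3D=0x1337D
Completed: cp=U+1337D (starts at byte 7)
Byte[11]=F0: 4-byte lead, need 3 cont bytes. acc=0x0
Byte[12]=A3: continuation. acc=(acc<<6)|0x23=0x23
Byte[13]=99: continuation. acc=(acc<<6)|0x19=0x8D9
Byte[14]=AC: continuation. acc=(acc<<6)|0x2C=0x2366C
Completed: cp=U+2366C (starts at byte 11)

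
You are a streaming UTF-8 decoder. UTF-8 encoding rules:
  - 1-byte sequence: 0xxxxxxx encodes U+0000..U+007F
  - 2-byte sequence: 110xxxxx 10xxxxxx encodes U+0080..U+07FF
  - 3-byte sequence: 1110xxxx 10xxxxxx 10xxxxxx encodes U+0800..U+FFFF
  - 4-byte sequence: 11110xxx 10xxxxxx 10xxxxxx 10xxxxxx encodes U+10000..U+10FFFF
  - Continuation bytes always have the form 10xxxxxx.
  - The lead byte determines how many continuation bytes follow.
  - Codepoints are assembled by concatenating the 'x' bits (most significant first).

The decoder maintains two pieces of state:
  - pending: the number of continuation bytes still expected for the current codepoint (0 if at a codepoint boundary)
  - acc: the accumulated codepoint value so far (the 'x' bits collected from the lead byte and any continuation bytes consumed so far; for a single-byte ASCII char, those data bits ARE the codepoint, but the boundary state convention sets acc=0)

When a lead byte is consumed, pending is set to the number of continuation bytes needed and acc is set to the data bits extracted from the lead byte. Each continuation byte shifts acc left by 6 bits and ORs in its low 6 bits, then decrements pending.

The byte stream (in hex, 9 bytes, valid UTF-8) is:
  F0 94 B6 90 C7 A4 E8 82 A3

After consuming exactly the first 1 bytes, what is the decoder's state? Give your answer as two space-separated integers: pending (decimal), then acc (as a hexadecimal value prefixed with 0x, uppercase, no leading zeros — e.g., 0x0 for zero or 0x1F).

Byte[0]=F0: 4-byte lead. pending=3, acc=0x0

Answer: 3 0x0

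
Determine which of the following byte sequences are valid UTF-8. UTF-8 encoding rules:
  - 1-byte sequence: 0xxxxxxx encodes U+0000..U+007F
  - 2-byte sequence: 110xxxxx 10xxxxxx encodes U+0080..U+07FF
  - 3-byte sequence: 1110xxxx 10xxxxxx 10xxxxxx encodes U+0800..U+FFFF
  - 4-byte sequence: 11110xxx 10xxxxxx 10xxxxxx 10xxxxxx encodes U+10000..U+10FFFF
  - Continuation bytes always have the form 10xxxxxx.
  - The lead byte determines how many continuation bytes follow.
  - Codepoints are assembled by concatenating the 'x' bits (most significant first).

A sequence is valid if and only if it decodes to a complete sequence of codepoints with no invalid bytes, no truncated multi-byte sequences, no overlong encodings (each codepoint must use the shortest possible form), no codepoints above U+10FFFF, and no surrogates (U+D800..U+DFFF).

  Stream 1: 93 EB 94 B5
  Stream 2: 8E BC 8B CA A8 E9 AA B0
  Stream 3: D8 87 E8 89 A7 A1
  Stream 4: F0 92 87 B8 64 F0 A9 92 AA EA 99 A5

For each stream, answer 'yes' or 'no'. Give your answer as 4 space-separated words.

Stream 1: error at byte offset 0. INVALID
Stream 2: error at byte offset 0. INVALID
Stream 3: error at byte offset 5. INVALID
Stream 4: decodes cleanly. VALID

Answer: no no no yes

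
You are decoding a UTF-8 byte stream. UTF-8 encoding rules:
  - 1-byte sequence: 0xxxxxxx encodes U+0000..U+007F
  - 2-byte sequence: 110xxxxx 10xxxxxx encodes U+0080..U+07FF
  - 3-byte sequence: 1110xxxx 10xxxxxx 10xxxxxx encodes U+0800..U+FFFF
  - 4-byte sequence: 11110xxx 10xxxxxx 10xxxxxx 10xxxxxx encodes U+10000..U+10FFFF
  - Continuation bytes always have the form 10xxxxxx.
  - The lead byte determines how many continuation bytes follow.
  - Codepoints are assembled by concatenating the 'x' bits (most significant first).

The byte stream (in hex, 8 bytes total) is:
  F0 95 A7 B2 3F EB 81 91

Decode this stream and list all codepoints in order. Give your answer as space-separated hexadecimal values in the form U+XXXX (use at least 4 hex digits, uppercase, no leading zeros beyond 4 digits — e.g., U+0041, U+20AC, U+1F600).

Byte[0]=F0: 4-byte lead, need 3 cont bytes. acc=0x0
Byte[1]=95: continuation. acc=(acc<<6)|0x15=0x15
Byte[2]=A7: continuation. acc=(acc<<6)|0x27=0x567
Byte[3]=B2: continuation. acc=(acc<<6)|0x32=0x159F2
Completed: cp=U+159F2 (starts at byte 0)
Byte[4]=3F: 1-byte ASCII. cp=U+003F
Byte[5]=EB: 3-byte lead, need 2 cont bytes. acc=0xB
Byte[6]=81: continuation. acc=(acc<<6)|0x01=0x2C1
Byte[7]=91: continuation. acc=(acc<<6)|0x11=0xB051
Completed: cp=U+B051 (starts at byte 5)

Answer: U+159F2 U+003F U+B051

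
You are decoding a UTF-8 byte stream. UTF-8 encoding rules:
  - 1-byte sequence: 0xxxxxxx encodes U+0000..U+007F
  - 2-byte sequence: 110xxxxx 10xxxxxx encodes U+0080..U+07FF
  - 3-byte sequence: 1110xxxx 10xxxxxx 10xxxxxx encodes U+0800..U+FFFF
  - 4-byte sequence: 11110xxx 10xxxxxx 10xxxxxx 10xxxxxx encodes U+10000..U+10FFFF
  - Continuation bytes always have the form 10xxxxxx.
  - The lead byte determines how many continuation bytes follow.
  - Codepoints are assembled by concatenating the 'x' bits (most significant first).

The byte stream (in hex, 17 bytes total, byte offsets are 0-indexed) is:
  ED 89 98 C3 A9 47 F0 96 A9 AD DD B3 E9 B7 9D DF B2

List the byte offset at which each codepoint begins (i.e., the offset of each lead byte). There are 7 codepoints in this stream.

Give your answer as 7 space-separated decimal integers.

Answer: 0 3 5 6 10 12 15

Derivation:
Byte[0]=ED: 3-byte lead, need 2 cont bytes. acc=0xD
Byte[1]=89: continuation. acc=(acc<<6)|0x09=0x349
Byte[2]=98: continuation. acc=(acc<<6)|0x18=0xD258
Completed: cp=U+D258 (starts at byte 0)
Byte[3]=C3: 2-byte lead, need 1 cont bytes. acc=0x3
Byte[4]=A9: continuation. acc=(acc<<6)|0x29=0xE9
Completed: cp=U+00E9 (starts at byte 3)
Byte[5]=47: 1-byte ASCII. cp=U+0047
Byte[6]=F0: 4-byte lead, need 3 cont bytes. acc=0x0
Byte[7]=96: continuation. acc=(acc<<6)|0x16=0x16
Byte[8]=A9: continuation. acc=(acc<<6)|0x29=0x5A9
Byte[9]=AD: continuation. acc=(acc<<6)|0x2D=0x16A6D
Completed: cp=U+16A6D (starts at byte 6)
Byte[10]=DD: 2-byte lead, need 1 cont bytes. acc=0x1D
Byte[11]=B3: continuation. acc=(acc<<6)|0x33=0x773
Completed: cp=U+0773 (starts at byte 10)
Byte[12]=E9: 3-byte lead, need 2 cont bytes. acc=0x9
Byte[13]=B7: continuation. acc=(acc<<6)|0x37=0x277
Byte[14]=9D: continuation. acc=(acc<<6)|0x1D=0x9DDD
Completed: cp=U+9DDD (starts at byte 12)
Byte[15]=DF: 2-byte lead, need 1 cont bytes. acc=0x1F
Byte[16]=B2: continuation. acc=(acc<<6)|0x32=0x7F2
Completed: cp=U+07F2 (starts at byte 15)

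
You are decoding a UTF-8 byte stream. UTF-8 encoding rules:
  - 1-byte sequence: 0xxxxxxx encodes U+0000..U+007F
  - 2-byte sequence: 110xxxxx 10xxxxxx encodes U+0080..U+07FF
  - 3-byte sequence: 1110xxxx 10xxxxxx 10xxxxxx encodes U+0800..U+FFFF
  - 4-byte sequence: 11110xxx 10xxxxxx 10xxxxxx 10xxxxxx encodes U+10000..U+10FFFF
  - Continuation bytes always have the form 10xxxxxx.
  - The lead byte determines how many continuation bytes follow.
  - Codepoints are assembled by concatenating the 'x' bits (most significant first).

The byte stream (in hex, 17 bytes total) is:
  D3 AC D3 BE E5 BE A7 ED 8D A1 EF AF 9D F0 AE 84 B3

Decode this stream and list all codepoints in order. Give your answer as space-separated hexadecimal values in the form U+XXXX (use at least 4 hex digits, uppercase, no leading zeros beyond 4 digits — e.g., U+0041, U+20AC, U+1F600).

Byte[0]=D3: 2-byte lead, need 1 cont bytes. acc=0x13
Byte[1]=AC: continuation. acc=(acc<<6)|0x2C=0x4EC
Completed: cp=U+04EC (starts at byte 0)
Byte[2]=D3: 2-byte lead, need 1 cont bytes. acc=0x13
Byte[3]=BE: continuation. acc=(acc<<6)|0x3E=0x4FE
Completed: cp=U+04FE (starts at byte 2)
Byte[4]=E5: 3-byte lead, need 2 cont bytes. acc=0x5
Byte[5]=BE: continuation. acc=(acc<<6)|0x3E=0x17E
Byte[6]=A7: continuation. acc=(acc<<6)|0x27=0x5FA7
Completed: cp=U+5FA7 (starts at byte 4)
Byte[7]=ED: 3-byte lead, need 2 cont bytes. acc=0xD
Byte[8]=8D: continuation. acc=(acc<<6)|0x0D=0x34D
Byte[9]=A1: continuation. acc=(acc<<6)|0x21=0xD361
Completed: cp=U+D361 (starts at byte 7)
Byte[10]=EF: 3-byte lead, need 2 cont bytes. acc=0xF
Byte[11]=AF: continuation. acc=(acc<<6)|0x2F=0x3EF
Byte[12]=9D: continuation. acc=(acc<<6)|0x1D=0xFBDD
Completed: cp=U+FBDD (starts at byte 10)
Byte[13]=F0: 4-byte lead, need 3 cont bytes. acc=0x0
Byte[14]=AE: continuation. acc=(acc<<6)|0x2E=0x2E
Byte[15]=84: continuation. acc=(acc<<6)|0x04=0xB84
Byte[16]=B3: continuation. acc=(acc<<6)|0x33=0x2E133
Completed: cp=U+2E133 (starts at byte 13)

Answer: U+04EC U+04FE U+5FA7 U+D361 U+FBDD U+2E133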